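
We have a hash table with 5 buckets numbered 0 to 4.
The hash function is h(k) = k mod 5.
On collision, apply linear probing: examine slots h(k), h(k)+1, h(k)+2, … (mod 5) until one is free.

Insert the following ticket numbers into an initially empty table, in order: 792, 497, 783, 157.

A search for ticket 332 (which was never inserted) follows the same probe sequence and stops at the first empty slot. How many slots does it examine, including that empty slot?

5

Insert 792: h=2, slot 2 empty => index 2.
Insert 497: h=2, slot 2 occupied => index 3.
Insert 783: h=3, slot 3 occupied => index 4.
Insert 157: h=2, slots 2,3,4 occupied => index 0.
Table: [157, —, 792, 497, 783]
Lookup 332: h=2, probe 2,3,4,0,1 → slot 1 empty, not found.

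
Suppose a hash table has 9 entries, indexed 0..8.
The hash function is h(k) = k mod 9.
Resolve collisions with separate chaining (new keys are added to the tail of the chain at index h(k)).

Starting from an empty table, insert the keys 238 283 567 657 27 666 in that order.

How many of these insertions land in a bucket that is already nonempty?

238 → bucket 4
283 → bucket 4 (collision)
567 → bucket 0
657 → bucket 0 (collision)
27 → bucket 0 (collision)
666 → bucket 0 (collision)
Final buckets:
0: 567 -> 657 -> 27 -> 666
1: —
2: —
3: —
4: 238 -> 283
5: —
6: —
7: —
8: —

4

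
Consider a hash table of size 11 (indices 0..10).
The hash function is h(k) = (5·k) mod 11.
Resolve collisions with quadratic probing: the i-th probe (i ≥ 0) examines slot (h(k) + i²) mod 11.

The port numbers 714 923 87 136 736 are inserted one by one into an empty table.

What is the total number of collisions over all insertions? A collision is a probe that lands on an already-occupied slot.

714 hashes to 6; slot 6 is free -> place at 6.
923 hashes to 6; 6 taken -> place at 7.
87 hashes to 6; 6,7 taken -> place at 10.
136 hashes to 9; slot 9 is free -> place at 9.
736 hashes to 6; 6,7,10 taken -> place at 4.
Table: [∅, ∅, ∅, ∅, 736, ∅, 714, 923, ∅, 136, 87]

6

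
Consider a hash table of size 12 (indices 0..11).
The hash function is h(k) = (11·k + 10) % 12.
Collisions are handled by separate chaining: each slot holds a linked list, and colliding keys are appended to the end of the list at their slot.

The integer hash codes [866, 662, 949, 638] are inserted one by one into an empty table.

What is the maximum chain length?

3

Insert 866: h=8, bucket 8 empty -> new chain.
Insert 662: h=8, bucket 8 nonempty -> append to chain.
Insert 949: h=9, bucket 9 empty -> new chain.
Insert 638: h=8, bucket 8 nonempty -> append to chain.
Final buckets:
0: .
1: .
2: .
3: .
4: .
5: .
6: .
7: .
8: 866 -> 662 -> 638
9: 949
10: .
11: .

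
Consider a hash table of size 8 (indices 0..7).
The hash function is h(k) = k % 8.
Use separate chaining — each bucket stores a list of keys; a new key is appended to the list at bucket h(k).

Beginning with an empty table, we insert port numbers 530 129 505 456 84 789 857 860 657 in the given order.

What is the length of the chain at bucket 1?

4

530 → bucket 2
129 → bucket 1
505 → bucket 1 (collision)
456 → bucket 0
84 → bucket 4
789 → bucket 5
857 → bucket 1 (collision)
860 → bucket 4 (collision)
657 → bucket 1 (collision)
Final buckets:
0: 456
1: 129 -> 505 -> 857 -> 657
2: 530
3: _
4: 84 -> 860
5: 789
6: _
7: _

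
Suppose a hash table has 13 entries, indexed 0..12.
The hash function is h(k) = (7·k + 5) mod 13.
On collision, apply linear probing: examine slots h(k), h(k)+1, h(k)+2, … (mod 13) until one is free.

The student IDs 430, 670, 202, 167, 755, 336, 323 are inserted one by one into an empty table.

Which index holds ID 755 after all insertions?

0

430 hashes to 12; slot 12 is free → place at 12.
670 hashes to 2; slot 2 is free → place at 2.
202 hashes to 2; 2 taken → place at 3.
167 hashes to 4; slot 4 is free → place at 4.
755 hashes to 12; 12 taken → place at 0.
336 hashes to 4; 4 taken → place at 5.
323 hashes to 4; 4,5 taken → place at 6.
Table: [755, _, 670, 202, 167, 336, 323, _, _, _, _, _, 430]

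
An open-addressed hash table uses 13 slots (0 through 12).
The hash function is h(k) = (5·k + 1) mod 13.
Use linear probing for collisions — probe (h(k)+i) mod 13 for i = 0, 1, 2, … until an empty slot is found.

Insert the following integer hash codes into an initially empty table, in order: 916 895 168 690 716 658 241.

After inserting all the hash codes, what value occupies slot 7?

716

916: h=5 -> slot 5
895: h=4 -> slot 4
168: h=9 -> slot 9
690: h=6 -> slot 6
716: h=6, probe 6,7 -> slot 7
658: h=2 -> slot 2
241: h=10 -> slot 10
Table: [_, _, 658, _, 895, 916, 690, 716, _, 168, 241, _, _]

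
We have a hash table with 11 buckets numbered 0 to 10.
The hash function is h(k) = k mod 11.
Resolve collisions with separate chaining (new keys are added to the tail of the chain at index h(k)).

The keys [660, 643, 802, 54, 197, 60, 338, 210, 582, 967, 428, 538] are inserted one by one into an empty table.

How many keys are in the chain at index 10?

Insert 660: h=0, bucket 0 empty -> new chain.
Insert 643: h=5, bucket 5 empty -> new chain.
Insert 802: h=10, bucket 10 empty -> new chain.
Insert 54: h=10, bucket 10 nonempty -> append to chain.
Insert 197: h=10, bucket 10 nonempty -> append to chain.
Insert 60: h=5, bucket 5 nonempty -> append to chain.
Insert 338: h=8, bucket 8 empty -> new chain.
Insert 210: h=1, bucket 1 empty -> new chain.
Insert 582: h=10, bucket 10 nonempty -> append to chain.
Insert 967: h=10, bucket 10 nonempty -> append to chain.
Insert 428: h=10, bucket 10 nonempty -> append to chain.
Insert 538: h=10, bucket 10 nonempty -> append to chain.
Final buckets:
0: 660
1: 210
2: -
3: -
4: -
5: 643 -> 60
6: -
7: -
8: 338
9: -
10: 802 -> 54 -> 197 -> 582 -> 967 -> 428 -> 538

7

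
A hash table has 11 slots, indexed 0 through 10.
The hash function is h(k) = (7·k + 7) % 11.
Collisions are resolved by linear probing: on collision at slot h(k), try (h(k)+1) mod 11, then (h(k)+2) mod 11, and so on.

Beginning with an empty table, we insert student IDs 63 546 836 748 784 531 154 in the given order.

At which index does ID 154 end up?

0

Insert 63: h=8, slot 8 empty → index 8.
Insert 546: h=1, slot 1 empty → index 1.
Insert 836: h=7, slot 7 empty → index 7.
Insert 748: h=7, slots 7,8 occupied → index 9.
Insert 784: h=6, slot 6 empty → index 6.
Insert 531: h=6, slots 6,7,8,9 occupied → index 10.
Insert 154: h=7, slots 7,8,9,10 occupied → index 0.
Table: [154, 546, -, -, -, -, 784, 836, 63, 748, 531]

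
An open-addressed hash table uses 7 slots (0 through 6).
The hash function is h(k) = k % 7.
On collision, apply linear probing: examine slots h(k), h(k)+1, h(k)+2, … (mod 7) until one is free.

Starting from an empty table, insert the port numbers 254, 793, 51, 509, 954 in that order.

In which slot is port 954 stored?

254 hashes to 2; slot 2 is free → place at 2.
793 hashes to 2; 2 taken → place at 3.
51 hashes to 2; 2,3 taken → place at 4.
509 hashes to 5; slot 5 is free → place at 5.
954 hashes to 2; 2,3,4,5 taken → place at 6.
Table: [—, —, 254, 793, 51, 509, 954]

6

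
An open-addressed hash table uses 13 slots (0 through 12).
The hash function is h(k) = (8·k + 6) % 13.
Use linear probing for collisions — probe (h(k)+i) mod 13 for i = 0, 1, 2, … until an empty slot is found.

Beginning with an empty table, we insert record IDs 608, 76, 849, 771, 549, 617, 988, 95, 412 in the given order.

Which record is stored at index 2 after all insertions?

608: h=8 -> slot 8
76: h=3 -> slot 3
849: h=12 -> slot 12
771: h=12, probe 12,0 -> slot 0
549: h=4 -> slot 4
617: h=2 -> slot 2
988: h=6 -> slot 6
95: h=12, probe 12,0,1 -> slot 1
412: h=0, probe 0,1,2,3,4,5 -> slot 5
Table: [771, 95, 617, 76, 549, 412, 988, ∅, 608, ∅, ∅, ∅, 849]

617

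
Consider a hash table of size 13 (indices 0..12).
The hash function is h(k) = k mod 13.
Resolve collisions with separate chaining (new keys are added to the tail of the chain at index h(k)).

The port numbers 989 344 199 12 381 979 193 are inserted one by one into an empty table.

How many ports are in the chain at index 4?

3

989 → bucket 1
344 → bucket 6
199 → bucket 4
12 → bucket 12
381 → bucket 4 (collision)
979 → bucket 4 (collision)
193 → bucket 11
Final buckets:
0: _
1: 989
2: _
3: _
4: 199 -> 381 -> 979
5: _
6: 344
7: _
8: _
9: _
10: _
11: 193
12: 12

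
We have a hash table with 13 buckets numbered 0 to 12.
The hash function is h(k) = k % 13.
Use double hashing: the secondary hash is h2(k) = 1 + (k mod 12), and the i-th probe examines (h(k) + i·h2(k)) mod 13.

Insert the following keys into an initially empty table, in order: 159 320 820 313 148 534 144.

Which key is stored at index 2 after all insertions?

159 hashes to 3; slot 3 is free → place at 3.
320 hashes to 8; slot 8 is free → place at 8.
820 hashes to 1; slot 1 is free → place at 1.
313 hashes to 1, h2=2; 1,3 taken → place at 5.
148 hashes to 5, h2=5; 5 taken → place at 10.
534 hashes to 1, h2=7; 1,8 taken → place at 2.
144 hashes to 1, h2=1; 1,2,3 taken → place at 4.
Table: [—, 820, 534, 159, 144, 313, —, —, 320, —, 148, —, —]

534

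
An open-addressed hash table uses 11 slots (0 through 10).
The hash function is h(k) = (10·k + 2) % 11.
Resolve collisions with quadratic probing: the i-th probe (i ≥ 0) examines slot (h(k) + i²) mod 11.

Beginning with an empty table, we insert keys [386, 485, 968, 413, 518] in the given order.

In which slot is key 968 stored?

3

386: h=1 => slot 1
485: h=1, probe 1,2 => slot 2
968: h=2, probe 2,3 => slot 3
413: h=7 => slot 7
518: h=1, probe 1,2,5 => slot 5
Table: [_, 386, 485, 968, _, 518, _, 413, _, _, _]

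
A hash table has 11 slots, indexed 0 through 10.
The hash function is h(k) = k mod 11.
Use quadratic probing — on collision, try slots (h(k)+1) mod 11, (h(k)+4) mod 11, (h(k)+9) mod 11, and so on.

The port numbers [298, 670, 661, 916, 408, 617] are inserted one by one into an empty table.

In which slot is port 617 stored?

6

298 hashes to 1; slot 1 is free → place at 1.
670 hashes to 10; slot 10 is free → place at 10.
661 hashes to 1; 1 taken → place at 2.
916 hashes to 3; slot 3 is free → place at 3.
408 hashes to 1; 1,2 taken → place at 5.
617 hashes to 1; 1,2,5,10 taken → place at 6.
Table: [∅, 298, 661, 916, ∅, 408, 617, ∅, ∅, ∅, 670]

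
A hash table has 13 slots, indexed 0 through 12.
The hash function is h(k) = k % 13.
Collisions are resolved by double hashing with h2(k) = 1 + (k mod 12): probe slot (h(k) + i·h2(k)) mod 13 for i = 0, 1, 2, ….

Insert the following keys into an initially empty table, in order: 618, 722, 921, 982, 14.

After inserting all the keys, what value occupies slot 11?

Insert 618: h=7, slot 7 empty → index 7.
Insert 722: h=7, h2=3, slot 7 occupied → index 10.
Insert 921: h=11, slot 11 empty → index 11.
Insert 982: h=7, h2=11, slot 7 occupied → index 5.
Insert 14: h=1, slot 1 empty → index 1.
Table: [—, 14, —, —, —, 982, —, 618, —, —, 722, 921, —]

921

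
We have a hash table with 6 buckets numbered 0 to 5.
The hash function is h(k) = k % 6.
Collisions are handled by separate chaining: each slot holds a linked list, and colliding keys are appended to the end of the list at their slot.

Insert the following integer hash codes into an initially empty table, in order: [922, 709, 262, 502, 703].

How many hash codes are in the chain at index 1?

2

Insert 922: h=4, bucket 4 empty -> new chain.
Insert 709: h=1, bucket 1 empty -> new chain.
Insert 262: h=4, bucket 4 nonempty -> append to chain.
Insert 502: h=4, bucket 4 nonempty -> append to chain.
Insert 703: h=1, bucket 1 nonempty -> append to chain.
Final buckets:
0: .
1: 709 -> 703
2: .
3: .
4: 922 -> 262 -> 502
5: .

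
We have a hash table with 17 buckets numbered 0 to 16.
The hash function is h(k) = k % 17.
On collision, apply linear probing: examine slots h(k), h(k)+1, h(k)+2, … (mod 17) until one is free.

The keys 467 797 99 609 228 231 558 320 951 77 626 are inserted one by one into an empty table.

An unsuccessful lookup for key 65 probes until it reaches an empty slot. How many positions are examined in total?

8

Insert 467: h=8, slot 8 empty => index 8.
Insert 797: h=15, slot 15 empty => index 15.
Insert 99: h=14, slot 14 empty => index 14.
Insert 609: h=14, slots 14,15 occupied => index 16.
Insert 228: h=7, slot 7 empty => index 7.
Insert 231: h=10, slot 10 empty => index 10.
Insert 558: h=14, slots 14,15,16 occupied => index 0.
Insert 320: h=14, slots 14,15,16,0 occupied => index 1.
Insert 951: h=16, slots 16,0,1 occupied => index 2.
Insert 77: h=9, slot 9 empty => index 9.
Insert 626: h=14, slots 14,15,16,0,1,2 occupied => index 3.
Table: [558, 320, 951, 626, ., ., ., 228, 467, 77, 231, ., ., ., 99, 797, 609]
Lookup 65: h=14, probe 14,15,16,0,1,2,3,4 → slot 4 empty, not found.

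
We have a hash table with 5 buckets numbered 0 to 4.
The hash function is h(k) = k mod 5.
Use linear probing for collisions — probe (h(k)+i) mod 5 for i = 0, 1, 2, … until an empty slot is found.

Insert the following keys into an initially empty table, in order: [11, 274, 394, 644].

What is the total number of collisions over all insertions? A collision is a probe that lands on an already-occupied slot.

4

11: h=1 -> slot 1
274: h=4 -> slot 4
394: h=4, probe 4,0 -> slot 0
644: h=4, probe 4,0,1,2 -> slot 2
Table: [394, 11, 644, -, 274]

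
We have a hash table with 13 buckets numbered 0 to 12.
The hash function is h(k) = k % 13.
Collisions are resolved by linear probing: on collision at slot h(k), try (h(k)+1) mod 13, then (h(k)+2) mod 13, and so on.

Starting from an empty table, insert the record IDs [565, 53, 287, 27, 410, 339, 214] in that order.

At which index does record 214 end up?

565 hashes to 6; slot 6 is free -> place at 6.
53 hashes to 1; slot 1 is free -> place at 1.
287 hashes to 1; 1 taken -> place at 2.
27 hashes to 1; 1,2 taken -> place at 3.
410 hashes to 7; slot 7 is free -> place at 7.
339 hashes to 1; 1,2,3 taken -> place at 4.
214 hashes to 6; 6,7 taken -> place at 8.
Table: [—, 53, 287, 27, 339, —, 565, 410, 214, —, —, —, —]

8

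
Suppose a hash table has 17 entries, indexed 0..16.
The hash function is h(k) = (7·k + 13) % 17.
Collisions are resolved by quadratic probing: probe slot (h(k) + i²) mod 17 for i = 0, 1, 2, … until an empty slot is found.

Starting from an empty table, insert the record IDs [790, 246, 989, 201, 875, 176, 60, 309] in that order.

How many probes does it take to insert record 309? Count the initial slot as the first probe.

5

790 hashes to 1; slot 1 is free => place at 1.
246 hashes to 1; 1 taken => place at 2.
989 hashes to 0; slot 0 is free => place at 0.
201 hashes to 9; slot 9 is free => place at 9.
875 hashes to 1; 1,2 taken => place at 5.
176 hashes to 4; slot 4 is free => place at 4.
60 hashes to 8; slot 8 is free => place at 8.
309 hashes to 0; 0,1,4,9 taken => place at 16.
Table: [989, 790, 246, -, 176, 875, -, -, 60, 201, -, -, -, -, -, -, 309]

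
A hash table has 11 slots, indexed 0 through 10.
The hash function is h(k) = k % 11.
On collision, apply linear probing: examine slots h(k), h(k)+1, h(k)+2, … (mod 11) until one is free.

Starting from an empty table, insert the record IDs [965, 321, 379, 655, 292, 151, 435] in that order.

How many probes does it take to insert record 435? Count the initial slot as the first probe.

Insert 965: h=8, slot 8 empty => index 8.
Insert 321: h=2, slot 2 empty => index 2.
Insert 379: h=5, slot 5 empty => index 5.
Insert 655: h=6, slot 6 empty => index 6.
Insert 292: h=6, slot 6 occupied => index 7.
Insert 151: h=8, slot 8 occupied => index 9.
Insert 435: h=6, slots 6,7,8,9 occupied => index 10.
Table: [-, -, 321, -, -, 379, 655, 292, 965, 151, 435]

5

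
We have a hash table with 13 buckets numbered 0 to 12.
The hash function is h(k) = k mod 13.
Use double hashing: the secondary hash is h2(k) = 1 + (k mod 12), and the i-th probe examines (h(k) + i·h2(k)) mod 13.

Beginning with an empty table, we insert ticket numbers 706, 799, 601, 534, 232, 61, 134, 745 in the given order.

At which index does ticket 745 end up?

Insert 706: h=4, slot 4 empty => index 4.
Insert 799: h=6, slot 6 empty => index 6.
Insert 601: h=3, slot 3 empty => index 3.
Insert 534: h=1, slot 1 empty => index 1.
Insert 232: h=11, slot 11 empty => index 11.
Insert 61: h=9, slot 9 empty => index 9.
Insert 134: h=4, h2=3, slot 4 occupied => index 7.
Insert 745: h=4, h2=2, slots 4,6 occupied => index 8.
Table: [∅, 534, ∅, 601, 706, ∅, 799, 134, 745, 61, ∅, 232, ∅]

8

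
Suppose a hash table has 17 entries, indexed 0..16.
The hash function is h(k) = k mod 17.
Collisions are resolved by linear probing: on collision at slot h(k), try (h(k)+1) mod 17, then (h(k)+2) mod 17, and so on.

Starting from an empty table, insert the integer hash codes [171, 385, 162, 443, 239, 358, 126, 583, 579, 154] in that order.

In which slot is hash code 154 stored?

8

Insert 171: h=1, slot 1 empty → index 1.
Insert 385: h=11, slot 11 empty → index 11.
Insert 162: h=9, slot 9 empty → index 9.
Insert 443: h=1, slot 1 occupied → index 2.
Insert 239: h=1, slots 1,2 occupied → index 3.
Insert 358: h=1, slots 1,2,3 occupied → index 4.
Insert 126: h=7, slot 7 empty → index 7.
Insert 583: h=5, slot 5 empty → index 5.
Insert 579: h=1, slots 1,2,3,4,5 occupied → index 6.
Insert 154: h=1, slots 1,2,3,4,5,6,7 occupied → index 8.
Table: [—, 171, 443, 239, 358, 583, 579, 126, 154, 162, —, 385, —, —, —, —, —]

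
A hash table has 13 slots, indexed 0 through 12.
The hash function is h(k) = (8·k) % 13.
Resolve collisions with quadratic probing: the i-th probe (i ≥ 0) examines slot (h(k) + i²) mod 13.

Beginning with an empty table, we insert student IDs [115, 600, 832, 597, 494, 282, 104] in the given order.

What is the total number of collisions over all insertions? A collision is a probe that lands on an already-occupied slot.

115: h=10 -> slot 10
600: h=3 -> slot 3
832: h=0 -> slot 0
597: h=5 -> slot 5
494: h=0, probe 0,1 -> slot 1
282: h=7 -> slot 7
104: h=0, probe 0,1,4 -> slot 4
Table: [832, 494, —, 600, 104, 597, —, 282, —, —, 115, —, —]

3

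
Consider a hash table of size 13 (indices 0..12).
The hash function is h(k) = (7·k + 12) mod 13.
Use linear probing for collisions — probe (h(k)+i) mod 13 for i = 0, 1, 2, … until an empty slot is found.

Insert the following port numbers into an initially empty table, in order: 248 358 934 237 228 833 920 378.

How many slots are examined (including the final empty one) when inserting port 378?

7

Insert 248: h=6, slot 6 empty -> index 6.
Insert 358: h=9, slot 9 empty -> index 9.
Insert 934: h=11, slot 11 empty -> index 11.
Insert 237: h=7, slot 7 empty -> index 7.
Insert 228: h=9, slot 9 occupied -> index 10.
Insert 833: h=6, slots 6,7 occupied -> index 8.
Insert 920: h=4, slot 4 empty -> index 4.
Insert 378: h=6, slots 6,7,8,9,10,11 occupied -> index 12.
Table: [-, -, -, -, 920, -, 248, 237, 833, 358, 228, 934, 378]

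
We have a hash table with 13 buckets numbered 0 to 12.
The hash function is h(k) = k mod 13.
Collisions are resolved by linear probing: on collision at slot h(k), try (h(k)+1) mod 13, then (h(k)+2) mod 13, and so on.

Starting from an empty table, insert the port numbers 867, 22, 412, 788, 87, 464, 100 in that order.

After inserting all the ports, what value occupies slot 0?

867 hashes to 9; slot 9 is free => place at 9.
22 hashes to 9; 9 taken => place at 10.
412 hashes to 9; 9,10 taken => place at 11.
788 hashes to 8; slot 8 is free => place at 8.
87 hashes to 9; 9,10,11 taken => place at 12.
464 hashes to 9; 9,10,11,12 taken => place at 0.
100 hashes to 9; 9,10,11,12,0 taken => place at 1.
Table: [464, 100, —, —, —, —, —, —, 788, 867, 22, 412, 87]

464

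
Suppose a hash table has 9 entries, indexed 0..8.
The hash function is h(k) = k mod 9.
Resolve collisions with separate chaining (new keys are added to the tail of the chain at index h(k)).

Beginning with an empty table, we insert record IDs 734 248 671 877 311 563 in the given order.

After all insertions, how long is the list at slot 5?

5

Insert 734: h=5, bucket 5 empty → new chain.
Insert 248: h=5, bucket 5 nonempty → append to chain.
Insert 671: h=5, bucket 5 nonempty → append to chain.
Insert 877: h=4, bucket 4 empty → new chain.
Insert 311: h=5, bucket 5 nonempty → append to chain.
Insert 563: h=5, bucket 5 nonempty → append to chain.
Final buckets:
0: -
1: -
2: -
3: -
4: 877
5: 734 -> 248 -> 671 -> 311 -> 563
6: -
7: -
8: -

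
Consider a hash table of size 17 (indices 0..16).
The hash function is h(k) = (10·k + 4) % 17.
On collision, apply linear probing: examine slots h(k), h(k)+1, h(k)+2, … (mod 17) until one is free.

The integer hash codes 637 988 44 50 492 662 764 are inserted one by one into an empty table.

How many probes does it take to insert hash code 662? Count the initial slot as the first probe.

637 hashes to 16; slot 16 is free -> place at 16.
988 hashes to 7; slot 7 is free -> place at 7.
44 hashes to 2; slot 2 is free -> place at 2.
50 hashes to 11; slot 11 is free -> place at 11.
492 hashes to 11; 11 taken -> place at 12.
662 hashes to 11; 11,12 taken -> place at 13.
764 hashes to 11; 11,12,13 taken -> place at 14.
Table: [∅, ∅, 44, ∅, ∅, ∅, ∅, 988, ∅, ∅, ∅, 50, 492, 662, 764, ∅, 637]

3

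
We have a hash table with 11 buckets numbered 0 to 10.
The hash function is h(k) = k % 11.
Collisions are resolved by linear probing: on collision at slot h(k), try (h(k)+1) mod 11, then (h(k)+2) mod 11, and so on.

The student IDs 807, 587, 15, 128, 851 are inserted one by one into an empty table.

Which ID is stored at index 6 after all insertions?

Insert 807: h=4, slot 4 empty → index 4.
Insert 587: h=4, slot 4 occupied → index 5.
Insert 15: h=4, slots 4,5 occupied → index 6.
Insert 128: h=7, slot 7 empty → index 7.
Insert 851: h=4, slots 4,5,6,7 occupied → index 8.
Table: [—, —, —, —, 807, 587, 15, 128, 851, —, —]

15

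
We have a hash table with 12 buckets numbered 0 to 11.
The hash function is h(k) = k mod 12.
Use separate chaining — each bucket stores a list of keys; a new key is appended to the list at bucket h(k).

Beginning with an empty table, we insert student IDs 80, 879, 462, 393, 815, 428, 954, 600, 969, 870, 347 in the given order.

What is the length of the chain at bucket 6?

80 → bucket 8
879 → bucket 3
462 → bucket 6
393 → bucket 9
815 → bucket 11
428 → bucket 8 (collision)
954 → bucket 6 (collision)
600 → bucket 0
969 → bucket 9 (collision)
870 → bucket 6 (collision)
347 → bucket 11 (collision)
Final buckets:
0: 600
1: ∅
2: ∅
3: 879
4: ∅
5: ∅
6: 462 -> 954 -> 870
7: ∅
8: 80 -> 428
9: 393 -> 969
10: ∅
11: 815 -> 347

3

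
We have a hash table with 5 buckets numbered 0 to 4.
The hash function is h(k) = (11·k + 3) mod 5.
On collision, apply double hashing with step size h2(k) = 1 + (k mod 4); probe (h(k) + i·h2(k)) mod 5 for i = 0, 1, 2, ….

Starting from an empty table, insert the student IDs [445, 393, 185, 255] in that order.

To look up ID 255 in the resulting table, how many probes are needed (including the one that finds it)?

445 hashes to 3; slot 3 is free => place at 3.
393 hashes to 1; slot 1 is free => place at 1.
185 hashes to 3, h2=2; 3 taken => place at 0.
255 hashes to 3, h2=4; 3 taken => place at 2.
Table: [185, 393, 255, 445, —]
Lookup 255: h=3, h2=4, probe 3,2 → found at 2.

2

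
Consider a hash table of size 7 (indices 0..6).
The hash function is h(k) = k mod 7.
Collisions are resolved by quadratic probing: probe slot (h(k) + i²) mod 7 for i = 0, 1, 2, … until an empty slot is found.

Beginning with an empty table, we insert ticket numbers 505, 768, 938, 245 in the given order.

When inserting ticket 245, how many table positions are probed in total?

505 hashes to 1; slot 1 is free => place at 1.
768 hashes to 5; slot 5 is free => place at 5.
938 hashes to 0; slot 0 is free => place at 0.
245 hashes to 0; 0,1 taken => place at 4.
Table: [938, 505, ∅, ∅, 245, 768, ∅]

3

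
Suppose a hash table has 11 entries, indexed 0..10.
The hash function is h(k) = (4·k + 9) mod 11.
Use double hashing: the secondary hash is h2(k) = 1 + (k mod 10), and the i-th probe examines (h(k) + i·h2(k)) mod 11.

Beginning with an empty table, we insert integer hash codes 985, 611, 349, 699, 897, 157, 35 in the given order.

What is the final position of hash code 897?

5

Insert 985: h=0, slot 0 empty → index 0.
Insert 611: h=0, h2=2, slot 0 occupied → index 2.
Insert 349: h=8, slot 8 empty → index 8.
Insert 699: h=0, h2=10, slot 0 occupied → index 10.
Insert 897: h=0, h2=8, slots 0,8 occupied → index 5.
Insert 157: h=10, h2=8, slot 10 occupied → index 7.
Insert 35: h=6, slot 6 empty → index 6.
Table: [985, _, 611, _, _, 897, 35, 157, 349, _, 699]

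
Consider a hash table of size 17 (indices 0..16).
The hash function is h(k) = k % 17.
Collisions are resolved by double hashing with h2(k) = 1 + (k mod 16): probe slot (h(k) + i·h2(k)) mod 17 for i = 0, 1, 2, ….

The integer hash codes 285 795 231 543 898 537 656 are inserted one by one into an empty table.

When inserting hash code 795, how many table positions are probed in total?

2

285: h=13 → slot 13
795: h=13, h2=12, probe 13,8 → slot 8
231: h=10 → slot 10
543: h=16 → slot 16
898: h=14 → slot 14
537: h=10, h2=10, probe 10,3 → slot 3
656: h=10, h2=1, probe 10,11 → slot 11
Table: [_, _, _, 537, _, _, _, _, 795, _, 231, 656, _, 285, 898, _, 543]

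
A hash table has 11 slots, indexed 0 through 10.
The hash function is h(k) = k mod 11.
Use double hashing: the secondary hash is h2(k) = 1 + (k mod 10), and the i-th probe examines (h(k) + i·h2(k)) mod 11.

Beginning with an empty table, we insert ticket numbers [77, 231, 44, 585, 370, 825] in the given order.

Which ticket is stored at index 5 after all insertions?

44

Insert 77: h=0, slot 0 empty => index 0.
Insert 231: h=0, h2=2, slot 0 occupied => index 2.
Insert 44: h=0, h2=5, slot 0 occupied => index 5.
Insert 585: h=2, h2=6, slot 2 occupied => index 8.
Insert 370: h=7, slot 7 empty => index 7.
Insert 825: h=0, h2=6, slot 0 occupied => index 6.
Table: [77, ∅, 231, ∅, ∅, 44, 825, 370, 585, ∅, ∅]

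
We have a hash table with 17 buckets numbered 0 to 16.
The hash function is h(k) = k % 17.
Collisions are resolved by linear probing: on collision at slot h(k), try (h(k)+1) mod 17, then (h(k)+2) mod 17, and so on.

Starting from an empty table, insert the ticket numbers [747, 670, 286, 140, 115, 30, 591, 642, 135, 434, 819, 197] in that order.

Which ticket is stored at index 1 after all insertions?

642

Insert 747: h=16, slot 16 empty => index 16.
Insert 670: h=7, slot 7 empty => index 7.
Insert 286: h=14, slot 14 empty => index 14.
Insert 140: h=4, slot 4 empty => index 4.
Insert 115: h=13, slot 13 empty => index 13.
Insert 30: h=13, slots 13,14 occupied => index 15.
Insert 591: h=13, slots 13,14,15,16 occupied => index 0.
Insert 642: h=13, slots 13,14,15,16,0 occupied => index 1.
Insert 135: h=16, slots 16,0,1 occupied => index 2.
Insert 434: h=9, slot 9 empty => index 9.
Insert 819: h=3, slot 3 empty => index 3.
Insert 197: h=10, slot 10 empty => index 10.
Table: [591, 642, 135, 819, 140, _, _, 670, _, 434, 197, _, _, 115, 286, 30, 747]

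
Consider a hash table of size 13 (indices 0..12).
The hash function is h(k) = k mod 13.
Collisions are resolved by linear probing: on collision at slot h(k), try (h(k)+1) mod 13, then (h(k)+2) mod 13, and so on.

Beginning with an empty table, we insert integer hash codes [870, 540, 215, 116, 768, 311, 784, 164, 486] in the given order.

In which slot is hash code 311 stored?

2

Insert 870: h=12, slot 12 empty → index 12.
Insert 540: h=7, slot 7 empty → index 7.
Insert 215: h=7, slot 7 occupied → index 8.
Insert 116: h=12, slot 12 occupied → index 0.
Insert 768: h=1, slot 1 empty → index 1.
Insert 311: h=12, slots 12,0,1 occupied → index 2.
Insert 784: h=4, slot 4 empty → index 4.
Insert 164: h=8, slot 8 occupied → index 9.
Insert 486: h=5, slot 5 empty → index 5.
Table: [116, 768, 311, _, 784, 486, _, 540, 215, 164, _, _, 870]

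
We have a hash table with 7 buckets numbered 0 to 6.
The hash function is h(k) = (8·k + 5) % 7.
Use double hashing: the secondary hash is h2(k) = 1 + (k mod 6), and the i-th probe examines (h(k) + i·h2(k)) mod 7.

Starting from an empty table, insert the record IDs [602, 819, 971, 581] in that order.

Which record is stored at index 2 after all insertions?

819

602 hashes to 5; slot 5 is free -> place at 5.
819 hashes to 5, h2=4; 5 taken -> place at 2.
971 hashes to 3; slot 3 is free -> place at 3.
581 hashes to 5, h2=6; 5 taken -> place at 4.
Table: [—, —, 819, 971, 581, 602, —]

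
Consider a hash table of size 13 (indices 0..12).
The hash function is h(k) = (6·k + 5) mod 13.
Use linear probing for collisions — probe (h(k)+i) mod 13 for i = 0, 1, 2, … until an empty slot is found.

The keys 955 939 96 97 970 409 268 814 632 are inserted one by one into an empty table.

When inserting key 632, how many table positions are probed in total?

955: h=2 → slot 2
939: h=10 → slot 10
96: h=9 → slot 9
97: h=2, probe 2,3 → slot 3
970: h=1 → slot 1
409: h=2, probe 2,3,4 → slot 4
268: h=1, probe 1,2,3,4,5 → slot 5
814: h=1, probe 1,2,3,4,5,6 → slot 6
632: h=1, probe 1,2,3,4,5,6,7 → slot 7
Table: [-, 970, 955, 97, 409, 268, 814, 632, -, 96, 939, -, -]

7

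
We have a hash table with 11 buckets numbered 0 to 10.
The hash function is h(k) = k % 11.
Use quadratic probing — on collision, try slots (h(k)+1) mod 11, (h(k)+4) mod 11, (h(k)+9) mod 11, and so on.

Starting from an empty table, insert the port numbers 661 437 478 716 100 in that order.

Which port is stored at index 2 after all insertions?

661: h=1 -> slot 1
437: h=8 -> slot 8
478: h=5 -> slot 5
716: h=1, probe 1,2 -> slot 2
100: h=1, probe 1,2,5,10 -> slot 10
Table: [_, 661, 716, _, _, 478, _, _, 437, _, 100]

716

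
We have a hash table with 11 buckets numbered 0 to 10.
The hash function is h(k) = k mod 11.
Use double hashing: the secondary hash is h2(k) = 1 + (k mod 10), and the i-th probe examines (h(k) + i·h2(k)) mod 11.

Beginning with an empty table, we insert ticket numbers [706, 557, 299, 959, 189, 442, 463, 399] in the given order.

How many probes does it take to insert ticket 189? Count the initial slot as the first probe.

4

706: h=2 -> slot 2
557: h=7 -> slot 7
299: h=2, h2=10, probe 2,1 -> slot 1
959: h=2, h2=10, probe 2,1,0 -> slot 0
189: h=2, h2=10, probe 2,1,0,10 -> slot 10
442: h=2, h2=3, probe 2,5 -> slot 5
463: h=1, h2=4, probe 1,5,9 -> slot 9
399: h=3 -> slot 3
Table: [959, 299, 706, 399, —, 442, —, 557, —, 463, 189]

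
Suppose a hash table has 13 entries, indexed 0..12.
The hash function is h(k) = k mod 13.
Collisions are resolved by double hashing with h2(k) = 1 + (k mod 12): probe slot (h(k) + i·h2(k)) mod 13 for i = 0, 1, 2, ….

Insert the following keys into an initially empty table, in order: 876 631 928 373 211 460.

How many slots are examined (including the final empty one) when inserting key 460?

3

876: h=5 → slot 5
631: h=7 → slot 7
928: h=5, h2=5, probe 5,10 → slot 10
373: h=9 → slot 9
211: h=3 → slot 3
460: h=5, h2=5, probe 5,10,2 → slot 2
Table: [∅, ∅, 460, 211, ∅, 876, ∅, 631, ∅, 373, 928, ∅, ∅]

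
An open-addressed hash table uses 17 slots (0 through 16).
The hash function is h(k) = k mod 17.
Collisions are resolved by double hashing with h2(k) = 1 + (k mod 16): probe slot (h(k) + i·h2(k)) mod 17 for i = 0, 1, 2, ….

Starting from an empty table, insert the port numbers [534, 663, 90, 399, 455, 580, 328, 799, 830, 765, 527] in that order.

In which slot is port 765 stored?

534: h=7 -> slot 7
663: h=0 -> slot 0
90: h=5 -> slot 5
399: h=8 -> slot 8
455: h=13 -> slot 13
580: h=2 -> slot 2
328: h=5, h2=9, probe 5,14 -> slot 14
799: h=0, h2=16, probe 0,16 -> slot 16
830: h=14, h2=15, probe 14,12 -> slot 12
765: h=0, h2=14, probe 0,14,11 -> slot 11
527: h=0, h2=16, probe 0,16,15 -> slot 15
Table: [663, ., 580, ., ., 90, ., 534, 399, ., ., 765, 830, 455, 328, 527, 799]

11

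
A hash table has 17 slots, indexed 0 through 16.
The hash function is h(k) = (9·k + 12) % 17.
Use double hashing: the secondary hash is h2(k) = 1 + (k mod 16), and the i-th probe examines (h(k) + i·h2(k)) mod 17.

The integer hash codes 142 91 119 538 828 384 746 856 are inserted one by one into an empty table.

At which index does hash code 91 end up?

10

Insert 142: h=15, slot 15 empty => index 15.
Insert 91: h=15, h2=12, slot 15 occupied => index 10.
Insert 119: h=12, slot 12 empty => index 12.
Insert 538: h=9, slot 9 empty => index 9.
Insert 828: h=1, slot 1 empty => index 1.
Insert 384: h=0, slot 0 empty => index 0.
Insert 746: h=11, slot 11 empty => index 11.
Insert 856: h=15, h2=9, slot 15 occupied => index 7.
Table: [384, 828, ., ., ., ., ., 856, ., 538, 91, 746, 119, ., ., 142, .]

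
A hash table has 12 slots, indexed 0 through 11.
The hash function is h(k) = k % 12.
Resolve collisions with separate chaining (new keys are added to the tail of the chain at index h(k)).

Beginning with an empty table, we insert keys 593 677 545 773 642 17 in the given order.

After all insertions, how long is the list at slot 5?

593 → bucket 5
677 → bucket 5 (collision)
545 → bucket 5 (collision)
773 → bucket 5 (collision)
642 → bucket 6
17 → bucket 5 (collision)
Final buckets:
0: _
1: _
2: _
3: _
4: _
5: 593 -> 677 -> 545 -> 773 -> 17
6: 642
7: _
8: _
9: _
10: _
11: _

5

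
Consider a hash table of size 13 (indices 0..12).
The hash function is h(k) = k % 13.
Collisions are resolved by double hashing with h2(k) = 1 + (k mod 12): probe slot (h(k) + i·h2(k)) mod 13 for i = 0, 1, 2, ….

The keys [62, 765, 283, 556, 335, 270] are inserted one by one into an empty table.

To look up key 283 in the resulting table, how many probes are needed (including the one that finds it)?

2

62 hashes to 10; slot 10 is free -> place at 10.
765 hashes to 11; slot 11 is free -> place at 11.
283 hashes to 10, h2=8; 10 taken -> place at 5.
556 hashes to 10, h2=5; 10 taken -> place at 2.
335 hashes to 10, h2=12; 10 taken -> place at 9.
270 hashes to 10, h2=7; 10 taken -> place at 4.
Table: [-, -, 556, -, 270, 283, -, -, -, 335, 62, 765, -]
Lookup 283: h=10, h2=8, probe 10,5 → found at 5.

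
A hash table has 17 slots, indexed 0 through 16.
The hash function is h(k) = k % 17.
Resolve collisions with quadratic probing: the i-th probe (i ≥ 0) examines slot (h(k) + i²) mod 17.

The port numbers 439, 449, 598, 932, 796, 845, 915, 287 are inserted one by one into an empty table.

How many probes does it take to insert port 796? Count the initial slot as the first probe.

439: h=14 → slot 14
449: h=7 → slot 7
598: h=3 → slot 3
932: h=14, probe 14,15 → slot 15
796: h=14, probe 14,15,1 → slot 1
845: h=12 → slot 12
915: h=14, probe 14,15,1,6 → slot 6
287: h=15, probe 15,16 → slot 16
Table: [., 796, ., 598, ., ., 915, 449, ., ., ., ., 845, ., 439, 932, 287]

3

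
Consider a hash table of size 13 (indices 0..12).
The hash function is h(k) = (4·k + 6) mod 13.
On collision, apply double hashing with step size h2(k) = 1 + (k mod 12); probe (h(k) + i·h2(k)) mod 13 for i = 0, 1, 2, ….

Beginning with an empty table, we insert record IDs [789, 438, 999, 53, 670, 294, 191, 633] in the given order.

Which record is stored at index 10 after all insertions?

Insert 789: h=3, slot 3 empty => index 3.
Insert 438: h=3, h2=7, slot 3 occupied => index 10.
Insert 999: h=11, slot 11 empty => index 11.
Insert 53: h=10, h2=6, slots 10,3 occupied => index 9.
Insert 670: h=8, slot 8 empty => index 8.
Insert 294: h=12, slot 12 empty => index 12.
Insert 191: h=3, h2=12, slot 3 occupied => index 2.
Insert 633: h=3, h2=10, slot 3 occupied => index 0.
Table: [633, -, 191, 789, -, -, -, -, 670, 53, 438, 999, 294]

438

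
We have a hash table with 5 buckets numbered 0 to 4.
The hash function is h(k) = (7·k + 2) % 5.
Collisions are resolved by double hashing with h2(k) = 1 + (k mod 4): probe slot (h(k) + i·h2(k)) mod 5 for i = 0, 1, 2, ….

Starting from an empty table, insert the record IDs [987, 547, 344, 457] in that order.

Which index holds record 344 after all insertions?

2

Insert 987: h=1, slot 1 empty => index 1.
Insert 547: h=1, h2=4, slot 1 occupied => index 0.
Insert 344: h=0, h2=1, slots 0,1 occupied => index 2.
Insert 457: h=1, h2=2, slot 1 occupied => index 3.
Table: [547, 987, 344, 457, -]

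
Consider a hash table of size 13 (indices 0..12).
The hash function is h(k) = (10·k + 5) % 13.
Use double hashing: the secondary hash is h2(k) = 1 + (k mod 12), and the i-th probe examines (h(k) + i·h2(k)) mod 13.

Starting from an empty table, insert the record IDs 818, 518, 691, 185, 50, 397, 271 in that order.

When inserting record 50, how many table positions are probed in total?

2

818: h=8 → slot 8
518: h=11 → slot 11
691: h=12 → slot 12
185: h=9 → slot 9
50: h=11, h2=3, probe 11,1 → slot 1
397: h=10 → slot 10
271: h=11, h2=8, probe 11,6 → slot 6
Table: [—, 50, —, —, —, —, 271, —, 818, 185, 397, 518, 691]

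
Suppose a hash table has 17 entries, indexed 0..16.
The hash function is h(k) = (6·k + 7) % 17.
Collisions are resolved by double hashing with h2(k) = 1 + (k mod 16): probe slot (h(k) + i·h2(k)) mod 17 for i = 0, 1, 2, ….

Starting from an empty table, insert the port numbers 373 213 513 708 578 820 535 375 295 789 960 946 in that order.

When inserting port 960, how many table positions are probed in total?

3

Insert 373: h=1, slot 1 empty → index 1.
Insert 213: h=10, slot 10 empty → index 10.
Insert 513: h=8, slot 8 empty → index 8.
Insert 708: h=5, slot 5 empty → index 5.
Insert 578: h=7, slot 7 empty → index 7.
Insert 820: h=14, slot 14 empty → index 14.
Insert 535: h=4, slot 4 empty → index 4.
Insert 375: h=13, slot 13 empty → index 13.
Insert 295: h=9, slot 9 empty → index 9.
Insert 789: h=15, slot 15 empty → index 15.
Insert 960: h=4, h2=1, slots 4,5 occupied → index 6.
Insert 946: h=5, h2=3, slots 5,8 occupied → index 11.
Table: [∅, 373, ∅, ∅, 535, 708, 960, 578, 513, 295, 213, 946, ∅, 375, 820, 789, ∅]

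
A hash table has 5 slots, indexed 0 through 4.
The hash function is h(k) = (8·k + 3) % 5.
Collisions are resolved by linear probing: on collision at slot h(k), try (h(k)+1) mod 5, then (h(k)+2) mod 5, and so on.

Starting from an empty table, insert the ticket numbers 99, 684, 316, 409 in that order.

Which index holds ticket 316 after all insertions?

99 hashes to 0; slot 0 is free → place at 0.
684 hashes to 0; 0 taken → place at 1.
316 hashes to 1; 1 taken → place at 2.
409 hashes to 0; 0,1,2 taken → place at 3.
Table: [99, 684, 316, 409, _]

2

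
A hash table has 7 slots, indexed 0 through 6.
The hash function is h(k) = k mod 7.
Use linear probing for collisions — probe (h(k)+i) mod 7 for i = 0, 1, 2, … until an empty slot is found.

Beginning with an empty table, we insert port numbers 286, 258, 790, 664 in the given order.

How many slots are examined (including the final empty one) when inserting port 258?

2

Insert 286: h=6, slot 6 empty → index 6.
Insert 258: h=6, slot 6 occupied → index 0.
Insert 790: h=6, slots 6,0 occupied → index 1.
Insert 664: h=6, slots 6,0,1 occupied → index 2.
Table: [258, 790, 664, -, -, -, 286]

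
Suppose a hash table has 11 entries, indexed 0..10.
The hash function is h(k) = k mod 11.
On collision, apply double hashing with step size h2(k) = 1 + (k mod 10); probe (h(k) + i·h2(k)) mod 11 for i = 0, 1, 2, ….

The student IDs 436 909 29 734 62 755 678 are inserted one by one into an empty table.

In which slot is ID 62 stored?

Insert 436: h=7, slot 7 empty -> index 7.
Insert 909: h=7, h2=10, slot 7 occupied -> index 6.
Insert 29: h=7, h2=10, slots 7,6 occupied -> index 5.
Insert 734: h=8, slot 8 empty -> index 8.
Insert 62: h=7, h2=3, slot 7 occupied -> index 10.
Insert 755: h=7, h2=6, slot 7 occupied -> index 2.
Insert 678: h=7, h2=9, slots 7,5 occupied -> index 3.
Table: [—, —, 755, 678, —, 29, 909, 436, 734, —, 62]

10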